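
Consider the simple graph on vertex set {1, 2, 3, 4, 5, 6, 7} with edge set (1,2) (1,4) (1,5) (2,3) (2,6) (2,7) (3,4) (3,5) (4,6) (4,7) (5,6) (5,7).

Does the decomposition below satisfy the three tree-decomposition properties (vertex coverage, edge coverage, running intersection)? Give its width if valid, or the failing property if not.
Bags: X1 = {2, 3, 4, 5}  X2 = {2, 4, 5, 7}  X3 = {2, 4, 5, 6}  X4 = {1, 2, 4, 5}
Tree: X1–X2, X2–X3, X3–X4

Vertex coverage: the bags together contain {1, 2, 3, 4, 5, 6, 7}, the full vertex set. Edge coverage: each edge of G has both endpoints in at least one bag. Running intersection: for every vertex, the bags containing it form a connected subtree. All three properties hold, so this is a valid tree decomposition of width max|bag| − 1 = 3, and hence tw(G) ≤ 3.

Yes; width 3.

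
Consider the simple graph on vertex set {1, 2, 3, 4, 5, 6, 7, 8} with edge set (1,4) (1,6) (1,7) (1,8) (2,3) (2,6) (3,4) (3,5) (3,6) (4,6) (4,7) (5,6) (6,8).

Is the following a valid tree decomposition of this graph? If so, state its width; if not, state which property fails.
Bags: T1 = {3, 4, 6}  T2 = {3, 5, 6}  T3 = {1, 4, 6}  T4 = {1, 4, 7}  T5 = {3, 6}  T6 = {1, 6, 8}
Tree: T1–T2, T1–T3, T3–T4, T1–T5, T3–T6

No — vertex 2 appears in no bag.

A tree decomposition must satisfy three properties: every vertex lies in some bag; for every edge, both endpoints lie together in some bag; and for every vertex, the bags containing it form a connected subtree. Here vertex 2 appears in no bag, so the decomposition is invalid.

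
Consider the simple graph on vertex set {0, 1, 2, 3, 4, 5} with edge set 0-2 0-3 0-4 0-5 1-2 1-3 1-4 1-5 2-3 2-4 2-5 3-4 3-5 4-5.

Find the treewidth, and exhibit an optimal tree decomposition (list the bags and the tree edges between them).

Each bag holds 5 vertices, so the decomposition has width 4, which upper-bounds the treewidth. On the other hand G contains the 5-clique {0, 2, 3, 4, 5}. A clique must lie in a single bag of any decomposition, so no decomposition can have width below 4. Therefore the treewidth is 4.

Treewidth 4.
One such decomposition:
Bags: B1 = {0, 2, 3, 4, 5}  B2 = {1, 2, 3, 4, 5}
Tree: B1–B2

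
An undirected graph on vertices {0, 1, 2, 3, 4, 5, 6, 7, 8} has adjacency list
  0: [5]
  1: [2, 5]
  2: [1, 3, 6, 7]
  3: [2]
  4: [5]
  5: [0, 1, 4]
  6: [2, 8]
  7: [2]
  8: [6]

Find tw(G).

1

A width-1 tree decomposition is:
Bags: B1 = {1, 2}  B2 = {1, 5}  B3 = {2, 7}  B4 = {0, 5}  B5 = {2, 3}  B6 = {4, 5}  B7 = {2, 6}  B8 = {6, 8}
Tree: B1–B2, B1–B3, B2–B4, B1–B5, B4–B6, B1–B7, B7–B8
The largest bag has 2 vertices, giving width 1; this decomposition certifies tw(G) ≤ 1. G has an edge, so its treewidth is at least 1. The upper and lower bounds meet at 1, so that is the treewidth.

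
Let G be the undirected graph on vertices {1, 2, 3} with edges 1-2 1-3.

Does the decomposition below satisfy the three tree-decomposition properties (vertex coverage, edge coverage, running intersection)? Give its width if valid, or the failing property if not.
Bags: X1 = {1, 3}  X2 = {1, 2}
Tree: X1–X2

Yes; width 1.

Every vertex of G appears in some bag (union = {1, 2, 3}); every edge is covered by a bag; and for each vertex v the set of bags containing v is connected in the bag tree. The decomposition is therefore valid. The largest bag has 2 vertices, so the width is 1.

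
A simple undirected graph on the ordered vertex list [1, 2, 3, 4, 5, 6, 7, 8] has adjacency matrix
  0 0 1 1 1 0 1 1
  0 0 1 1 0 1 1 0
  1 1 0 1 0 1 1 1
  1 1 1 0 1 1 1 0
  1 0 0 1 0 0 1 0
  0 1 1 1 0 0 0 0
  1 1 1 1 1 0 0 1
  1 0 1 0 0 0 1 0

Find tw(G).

A width-3 tree decomposition is:
Bags: B1 = {1, 3, 4, 7}  B2 = {1, 3, 7, 8}  B3 = {2, 3, 4, 7}  B4 = {2, 3, 4, 6}  B5 = {1, 4, 5, 7}
Tree: B1–B2, B1–B3, B3–B4, B1–B5
Each bag holds 4 vertices, so the decomposition has width 3, which upper-bounds the treewidth. Conversely, {1, 3, 7, 8} is a clique of size 4, and the vertices of any clique must share a bag in every tree decomposition; so some bag has ≥ 4 vertices and tw(G) ≥ 3. Combining the bounds, tw(G) = 3.

3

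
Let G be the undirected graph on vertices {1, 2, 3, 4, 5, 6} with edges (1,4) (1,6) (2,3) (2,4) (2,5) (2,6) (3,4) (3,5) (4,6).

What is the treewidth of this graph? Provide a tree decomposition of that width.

Every bag has size at most 3, so the width is 3 − 1 = 2 and tw(G) ≤ 2. For the lower bound, the 3 vertices {1, 4, 6} are pairwise adjacent, and any tree decomposition puts a clique entirely inside one bag — forcing width ≥ 2. Hence tw(G) = 2 exactly.

Treewidth 2.
One such decomposition:
Bags: B1 = {2, 3, 4}  B2 = {2, 4, 6}  B3 = {1, 4, 6}  B4 = {2, 3, 5}
Tree: B1–B2, B2–B3, B1–B4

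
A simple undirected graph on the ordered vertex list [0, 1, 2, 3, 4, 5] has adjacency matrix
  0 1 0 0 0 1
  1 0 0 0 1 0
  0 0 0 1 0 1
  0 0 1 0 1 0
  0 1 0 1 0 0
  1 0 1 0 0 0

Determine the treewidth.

A width-2 tree decomposition is:
Bags: B1 = {2, 3, 4}  B2 = {1, 2, 4}  B3 = {0, 1, 2}  B4 = {0, 2, 5}
Tree: B1–B2, B2–B3, B3–B4
Each bag holds 3 vertices, so the decomposition has width 2, which upper-bounds the treewidth. For the lower bound, G contains the cycle 2–3–4–1–0–5–2, so G is not a forest; only forests have treewidth ≤ 1, hence tw(G) ≥ 2. The upper and lower bounds meet at 2, so that is the treewidth.

2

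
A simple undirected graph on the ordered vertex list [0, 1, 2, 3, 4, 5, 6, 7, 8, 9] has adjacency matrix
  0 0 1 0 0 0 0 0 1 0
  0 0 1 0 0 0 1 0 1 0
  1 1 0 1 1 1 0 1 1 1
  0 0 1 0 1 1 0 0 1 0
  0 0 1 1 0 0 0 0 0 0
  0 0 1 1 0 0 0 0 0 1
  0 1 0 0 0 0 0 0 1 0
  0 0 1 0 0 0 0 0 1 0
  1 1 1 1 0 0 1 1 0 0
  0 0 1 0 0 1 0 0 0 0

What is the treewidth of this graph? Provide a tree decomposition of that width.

Treewidth 2.
One optimal decomposition is:
Bags: B1 = {0, 2, 8}  B2 = {2, 3, 8}  B3 = {2, 7, 8}  B4 = {2, 3, 5}  B5 = {2, 3, 4}  B6 = {1, 2, 8}  B7 = {2, 5, 9}  B8 = {1, 6, 8}
Tree: B1–B2, B2–B3, B2–B4, B4–B5, B2–B6, B4–B7, B6–B8

The largest bag has 3 vertices, giving width 2; this decomposition certifies tw(G) ≤ 2. Conversely, {0, 2, 8} is a clique of size 3, and the vertices of any clique must share a bag in every tree decomposition; so some bag has ≥ 3 vertices and tw(G) ≥ 2. Therefore the treewidth is 2.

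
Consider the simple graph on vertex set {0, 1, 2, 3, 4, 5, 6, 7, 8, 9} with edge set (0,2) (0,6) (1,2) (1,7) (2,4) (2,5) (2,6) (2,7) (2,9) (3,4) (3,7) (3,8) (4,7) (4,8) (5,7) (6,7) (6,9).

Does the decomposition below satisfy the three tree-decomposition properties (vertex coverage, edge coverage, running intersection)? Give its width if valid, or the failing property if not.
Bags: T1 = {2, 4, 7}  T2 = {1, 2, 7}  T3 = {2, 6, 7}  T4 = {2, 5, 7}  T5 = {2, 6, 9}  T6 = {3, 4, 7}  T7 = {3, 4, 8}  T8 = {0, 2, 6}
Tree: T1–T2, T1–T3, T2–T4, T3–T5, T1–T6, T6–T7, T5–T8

Yes; width 2.

Checking the three conditions: (i) the bags cover all of {0, 1, 2, 3, 4, 5, 6, 7, 8, 9}; (ii) for each edge, some bag contains both endpoints; (iii) the bags containing any fixed vertex form a subtree. All hold, so the decomposition is valid with width 3 − 1 = 2.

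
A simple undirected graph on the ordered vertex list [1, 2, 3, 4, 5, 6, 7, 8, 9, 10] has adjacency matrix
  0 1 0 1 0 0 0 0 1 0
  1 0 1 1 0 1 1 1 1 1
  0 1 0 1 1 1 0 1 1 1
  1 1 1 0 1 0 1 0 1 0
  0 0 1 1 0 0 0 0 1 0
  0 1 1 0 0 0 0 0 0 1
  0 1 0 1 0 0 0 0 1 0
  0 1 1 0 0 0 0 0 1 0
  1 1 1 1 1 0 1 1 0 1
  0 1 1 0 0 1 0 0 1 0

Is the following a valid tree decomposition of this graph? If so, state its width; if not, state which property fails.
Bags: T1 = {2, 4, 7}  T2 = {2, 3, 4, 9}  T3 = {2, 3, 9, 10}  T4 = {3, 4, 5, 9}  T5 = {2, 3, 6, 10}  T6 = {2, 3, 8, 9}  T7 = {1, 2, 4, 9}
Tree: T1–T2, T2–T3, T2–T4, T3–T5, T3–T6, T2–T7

No — edge (9,7) lies in no bag.

A tree decomposition must satisfy three properties: every vertex lies in some bag; for every edge, both endpoints lie together in some bag; and for every vertex, the bags containing it form a connected subtree. Here edge (9,7) lies in no bag, so the decomposition is invalid.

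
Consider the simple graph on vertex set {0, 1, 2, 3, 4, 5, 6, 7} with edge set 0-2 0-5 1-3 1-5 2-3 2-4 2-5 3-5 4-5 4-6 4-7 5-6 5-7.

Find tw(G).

2

A width-2 tree decomposition is:
Bags: B1 = {1, 3, 5}  B2 = {2, 3, 5}  B3 = {2, 4, 5}  B4 = {0, 2, 5}  B5 = {4, 5, 6}  B6 = {4, 5, 7}
Tree: B1–B2, B2–B3, B2–B4, B3–B5, B5–B6
The largest bag has 3 vertices, giving width 2; this decomposition certifies tw(G) ≤ 2. Conversely, {1, 3, 5} is a clique of size 3, and the vertices of any clique must share a bag in every tree decomposition; so some bag has ≥ 3 vertices and tw(G) ≥ 2. Hence tw(G) = 2 exactly.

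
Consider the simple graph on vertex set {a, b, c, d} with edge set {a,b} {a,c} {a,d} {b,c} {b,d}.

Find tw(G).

A width-2 tree decomposition is:
Bags: B1 = {a, b, c}  B2 = {a, b, d}
Tree: B1–B2
The largest bag has 3 vertices, giving width 2; this decomposition certifies tw(G) ≤ 2. On the other hand G contains the 3-clique {a, b, d}. A clique must lie in a single bag of any decomposition, so no decomposition can have width below 2. The upper and lower bounds meet at 2, so that is the treewidth.

2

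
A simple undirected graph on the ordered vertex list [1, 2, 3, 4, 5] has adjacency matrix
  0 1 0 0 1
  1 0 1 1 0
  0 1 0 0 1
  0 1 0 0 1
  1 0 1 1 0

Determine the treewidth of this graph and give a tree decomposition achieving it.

Every bag has size at most 3, so the width is 3 − 1 = 2 and tw(G) ≤ 2. For the lower bound, G contains the cycle 2–4–5–3–2, so G is not a forest; only forests have treewidth ≤ 1, hence tw(G) ≥ 2. Therefore the treewidth is 2.

Treewidth 2.
Bags: B1 = {2, 4, 5}  B2 = {2, 3, 5}  B3 = {1, 2, 5}
Tree: B1–B2, B2–B3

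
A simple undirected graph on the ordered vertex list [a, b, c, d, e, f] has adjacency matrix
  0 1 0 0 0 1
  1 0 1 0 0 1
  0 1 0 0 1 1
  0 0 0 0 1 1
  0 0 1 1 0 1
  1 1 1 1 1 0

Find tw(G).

A width-2 tree decomposition is:
Bags: B1 = {d, e, f}  B2 = {c, e, f}  B3 = {b, c, f}  B4 = {a, b, f}
Tree: B1–B2, B2–B3, B3–B4
Each bag holds 3 vertices, so the decomposition has width 2, which upper-bounds the treewidth. Conversely, {d, e, f} is a clique of size 3, and the vertices of any clique must share a bag in every tree decomposition; so some bag has ≥ 3 vertices and tw(G) ≥ 2. Therefore the treewidth is 2.

2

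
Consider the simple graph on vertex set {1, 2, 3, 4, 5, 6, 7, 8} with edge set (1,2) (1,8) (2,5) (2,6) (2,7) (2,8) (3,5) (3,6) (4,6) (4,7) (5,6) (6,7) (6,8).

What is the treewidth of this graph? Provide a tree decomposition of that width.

Each bag holds 3 vertices, so the decomposition has width 2, which upper-bounds the treewidth. For the lower bound, the 3 vertices {1, 2, 8} are pairwise adjacent, and any tree decomposition puts a clique entirely inside one bag — forcing width ≥ 2. The upper and lower bounds meet at 2, so that is the treewidth.

Treewidth 2.
One such decomposition:
Bags: B1 = {2, 5, 6}  B2 = {3, 5, 6}  B3 = {2, 6, 8}  B4 = {2, 6, 7}  B5 = {1, 2, 8}  B6 = {4, 6, 7}
Tree: B1–B2, B1–B3, B1–B4, B3–B5, B4–B6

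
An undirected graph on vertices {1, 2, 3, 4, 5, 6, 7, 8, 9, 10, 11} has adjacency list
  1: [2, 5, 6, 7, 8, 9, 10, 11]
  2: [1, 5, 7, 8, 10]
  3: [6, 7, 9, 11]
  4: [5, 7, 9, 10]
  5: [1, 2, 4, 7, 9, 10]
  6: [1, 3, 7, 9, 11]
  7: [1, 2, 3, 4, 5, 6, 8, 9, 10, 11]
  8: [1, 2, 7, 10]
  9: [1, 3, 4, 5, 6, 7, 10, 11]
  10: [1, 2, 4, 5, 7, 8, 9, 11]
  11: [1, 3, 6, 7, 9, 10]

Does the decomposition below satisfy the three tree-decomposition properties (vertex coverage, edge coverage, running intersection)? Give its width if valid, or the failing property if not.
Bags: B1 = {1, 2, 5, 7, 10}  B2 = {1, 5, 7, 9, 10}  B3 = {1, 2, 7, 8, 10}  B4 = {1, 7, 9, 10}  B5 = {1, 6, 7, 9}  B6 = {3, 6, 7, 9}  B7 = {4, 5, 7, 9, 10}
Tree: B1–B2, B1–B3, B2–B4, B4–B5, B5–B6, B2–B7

No — vertex 11 appears in no bag.

A tree decomposition must satisfy three properties: every vertex lies in some bag; for every edge, both endpoints lie together in some bag; and for every vertex, the bags containing it form a connected subtree. Here vertex 11 appears in no bag, so the decomposition is invalid.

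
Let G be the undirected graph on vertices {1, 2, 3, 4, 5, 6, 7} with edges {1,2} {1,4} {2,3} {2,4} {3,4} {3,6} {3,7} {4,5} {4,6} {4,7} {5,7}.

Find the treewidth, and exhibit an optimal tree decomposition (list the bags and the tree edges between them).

The largest bag has 3 vertices, giving width 2; this decomposition certifies tw(G) ≤ 2. For the lower bound, the 3 vertices {1, 2, 4} are pairwise adjacent, and any tree decomposition puts a clique entirely inside one bag — forcing width ≥ 2. Therefore the treewidth is 2.

Treewidth 2.
One such decomposition:
Bags: B1 = {2, 3, 4}  B2 = {3, 4, 6}  B3 = {3, 4, 7}  B4 = {4, 5, 7}  B5 = {1, 2, 4}
Tree: B1–B2, B2–B3, B3–B4, B1–B5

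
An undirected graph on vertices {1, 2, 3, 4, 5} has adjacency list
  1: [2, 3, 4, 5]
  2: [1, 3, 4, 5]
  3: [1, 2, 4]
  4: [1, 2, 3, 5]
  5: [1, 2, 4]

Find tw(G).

3

A width-3 tree decomposition is:
Bags: B1 = {1, 2, 4, 5}  B2 = {1, 2, 3, 4}
Tree: B1–B2
The largest bag has 4 vertices, giving width 3; this decomposition certifies tw(G) ≤ 3. For the lower bound, the 4 vertices {1, 2, 3, 4} are pairwise adjacent, and any tree decomposition puts a clique entirely inside one bag — forcing width ≥ 3. Therefore the treewidth is 3.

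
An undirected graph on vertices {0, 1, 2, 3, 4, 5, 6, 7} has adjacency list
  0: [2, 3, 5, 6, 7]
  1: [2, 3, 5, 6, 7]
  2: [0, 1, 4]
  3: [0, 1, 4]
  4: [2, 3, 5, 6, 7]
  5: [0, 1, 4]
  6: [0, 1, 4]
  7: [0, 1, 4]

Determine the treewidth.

3

A width-3 tree decomposition is:
Bags: B1 = {0, 1, 2, 4}  B2 = {0, 1, 4, 7}  B3 = {0, 1, 3, 4}  B4 = {0, 1, 4, 5}  B5 = {0, 1, 4, 6}
Tree: B1–B2, B2–B3, B3–B4, B4–B5
The largest bag has 4 vertices, giving width 3; this decomposition certifies tw(G) ≤ 3. For the lower bound: the 4 vertex sets {2,4}, {1,7}, {0}, {3} are disjoint, each induces a connected subgraph, and every pair is joined by at least one edge of G. Contracting each set to a single vertex therefore yields K_{4} as a minor, and since treewidth is minor-monotone, tw(G) ≥ tw(K_{4}) = 3. The upper and lower bounds meet at 3, so that is the treewidth.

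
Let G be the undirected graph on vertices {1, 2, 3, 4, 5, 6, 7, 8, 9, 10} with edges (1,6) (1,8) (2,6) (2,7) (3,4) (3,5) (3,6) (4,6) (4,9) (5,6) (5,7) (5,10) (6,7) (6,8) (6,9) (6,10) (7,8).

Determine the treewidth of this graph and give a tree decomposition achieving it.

The largest bag has 3 vertices, giving width 2; this decomposition certifies tw(G) ≤ 2. For the lower bound, the 3 vertices {1, 6, 8} are pairwise adjacent, and any tree decomposition puts a clique entirely inside one bag — forcing width ≥ 2. Combining the bounds, tw(G) = 2.

Treewidth 2.
One optimal decomposition is:
Bags: B1 = {6, 7, 8}  B2 = {5, 6, 7}  B3 = {1, 6, 8}  B4 = {5, 6, 10}  B5 = {3, 5, 6}  B6 = {3, 4, 6}  B7 = {4, 6, 9}  B8 = {2, 6, 7}
Tree: B1–B2, B1–B3, B2–B4, B4–B5, B5–B6, B6–B7, B1–B8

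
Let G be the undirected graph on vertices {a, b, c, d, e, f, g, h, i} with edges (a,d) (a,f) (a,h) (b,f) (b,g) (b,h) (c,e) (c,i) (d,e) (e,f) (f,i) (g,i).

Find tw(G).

A width-3 tree decomposition is:
Bags: B1 = {a, d, e, h}  B2 = {a, e, f, h}  B3 = {b, e, f, h}  B4 = {b, c, e, f}  B5 = {b, c, f, i}  B6 = {b, c, g, i}
Tree: B1–B2, B2–B3, B3–B4, B4–B5, B5–B6
Every bag has size at most 4, so the width is 4 − 1 = 3 and tw(G) ≤ 3. For the lower bound: the 4 vertex sets {a,d,h}, {e}, {f}, {b,c,g,i} are disjoint, each induces a connected subgraph, and every pair is joined by at least one edge of G. Contracting each set to a single vertex therefore yields K_{4} as a minor, and since treewidth is minor-monotone, tw(G) ≥ tw(K_{4}) = 3. The upper and lower bounds meet at 3, so that is the treewidth.

3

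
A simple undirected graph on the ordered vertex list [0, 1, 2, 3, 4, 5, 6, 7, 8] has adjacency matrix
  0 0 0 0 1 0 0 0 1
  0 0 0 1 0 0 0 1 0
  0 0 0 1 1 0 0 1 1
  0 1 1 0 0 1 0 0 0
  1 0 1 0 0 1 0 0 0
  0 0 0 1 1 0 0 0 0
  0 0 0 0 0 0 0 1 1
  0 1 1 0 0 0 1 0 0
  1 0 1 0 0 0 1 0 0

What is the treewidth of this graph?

A width-3 tree decomposition is:
Bags: B1 = {1, 3, 6, 7}  B2 = {2, 3, 6, 7}  B3 = {2, 3, 6, 8}  B4 = {2, 3, 5, 8}  B5 = {2, 4, 5, 8}  B6 = {0, 4, 5, 8}
Tree: B1–B2, B2–B3, B3–B4, B4–B5, B5–B6
Each bag holds 4 vertices, so the decomposition has width 3, which upper-bounds the treewidth. For the lower bound: the 4 vertex sets {1,6,7}, {3}, {2}, {0,4,5,8} are disjoint, each induces a connected subgraph, and every pair is joined by at least one edge of G. Contracting each set to a single vertex therefore yields K_{4} as a minor, and since treewidth is minor-monotone, tw(G) ≥ tw(K_{4}) = 3. Therefore the treewidth is 3.

3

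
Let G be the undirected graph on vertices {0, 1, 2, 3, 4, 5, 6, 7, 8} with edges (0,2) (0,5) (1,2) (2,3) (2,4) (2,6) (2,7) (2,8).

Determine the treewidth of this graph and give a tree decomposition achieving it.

Treewidth 1.
Bags: B1 = {2, 6}  B2 = {1, 2}  B3 = {2, 4}  B4 = {0, 2}  B5 = {0, 5}  B6 = {2, 3}  B7 = {2, 8}  B8 = {2, 7}
Tree: B1–B2, B2–B3, B1–B4, B4–B5, B2–B6, B1–B7, B7–B8

Each bag holds 2 vertices, so the decomposition has width 1, which upper-bounds the treewidth. Any graph with an edge has treewidth ≥ 1, and G has the edge 2–6. Therefore the treewidth is 1.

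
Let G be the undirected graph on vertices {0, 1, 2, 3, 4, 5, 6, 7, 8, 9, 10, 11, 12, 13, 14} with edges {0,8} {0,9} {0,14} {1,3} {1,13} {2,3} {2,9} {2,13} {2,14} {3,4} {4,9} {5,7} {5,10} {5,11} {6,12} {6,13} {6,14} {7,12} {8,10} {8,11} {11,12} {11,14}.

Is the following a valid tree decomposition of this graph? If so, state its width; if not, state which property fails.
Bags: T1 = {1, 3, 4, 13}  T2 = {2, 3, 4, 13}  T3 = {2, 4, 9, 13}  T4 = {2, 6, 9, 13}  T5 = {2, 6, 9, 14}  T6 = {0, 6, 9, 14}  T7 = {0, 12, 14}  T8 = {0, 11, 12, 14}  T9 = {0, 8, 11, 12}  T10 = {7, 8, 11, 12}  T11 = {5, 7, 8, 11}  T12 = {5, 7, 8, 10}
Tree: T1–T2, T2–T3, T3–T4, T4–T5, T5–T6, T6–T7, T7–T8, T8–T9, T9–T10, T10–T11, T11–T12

No — edge (6,12) lies in no bag.

A tree decomposition must satisfy three properties: every vertex lies in some bag; for every edge, both endpoints lie together in some bag; and for every vertex, the bags containing it form a connected subtree. Here edge (6,12) lies in no bag, so the decomposition is invalid.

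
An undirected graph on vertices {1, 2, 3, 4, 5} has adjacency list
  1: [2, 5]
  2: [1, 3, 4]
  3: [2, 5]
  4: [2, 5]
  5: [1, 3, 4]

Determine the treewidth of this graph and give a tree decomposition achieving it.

Each bag holds 3 vertices, so the decomposition has width 2, which upper-bounds the treewidth. The edges 2–1–5–3–2 form a cycle, so G is not a tree and its treewidth is at least 2. Combining the bounds, tw(G) = 2.

Treewidth 2.
Bags: B1 = {1, 2, 5}  B2 = {2, 3, 5}  B3 = {2, 4, 5}
Tree: B1–B2, B2–B3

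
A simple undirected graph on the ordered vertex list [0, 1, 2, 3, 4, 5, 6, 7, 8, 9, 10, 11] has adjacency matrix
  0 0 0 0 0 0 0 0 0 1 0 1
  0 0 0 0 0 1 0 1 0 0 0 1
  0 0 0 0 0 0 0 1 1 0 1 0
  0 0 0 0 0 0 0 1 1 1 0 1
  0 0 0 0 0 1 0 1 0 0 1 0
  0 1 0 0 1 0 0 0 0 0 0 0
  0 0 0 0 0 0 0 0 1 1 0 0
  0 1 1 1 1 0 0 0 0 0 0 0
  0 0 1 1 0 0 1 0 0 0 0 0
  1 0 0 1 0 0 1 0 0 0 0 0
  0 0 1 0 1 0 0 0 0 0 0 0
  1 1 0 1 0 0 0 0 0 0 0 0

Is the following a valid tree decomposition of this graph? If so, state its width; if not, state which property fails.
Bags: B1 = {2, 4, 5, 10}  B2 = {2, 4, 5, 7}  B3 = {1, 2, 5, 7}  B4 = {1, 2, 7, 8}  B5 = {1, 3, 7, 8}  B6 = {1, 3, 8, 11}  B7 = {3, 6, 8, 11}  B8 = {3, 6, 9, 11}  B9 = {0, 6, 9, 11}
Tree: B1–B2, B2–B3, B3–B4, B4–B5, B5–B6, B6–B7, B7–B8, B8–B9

Vertex coverage: the bags together contain {0, 1, 2, 3, 4, 5, 6, 7, 8, 9, 10, 11}, the full vertex set. Edge coverage: each edge of G has both endpoints in at least one bag. Running intersection: for every vertex, the bags containing it form a connected subtree. All three properties hold, so this is a valid tree decomposition of width max|bag| − 1 = 3, and hence tw(G) ≤ 3.

Yes; width 3.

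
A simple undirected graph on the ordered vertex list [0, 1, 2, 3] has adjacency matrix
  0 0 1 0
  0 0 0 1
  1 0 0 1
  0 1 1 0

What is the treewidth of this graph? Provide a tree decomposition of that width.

The largest bag has 2 vertices, giving width 1; this decomposition certifies tw(G) ≤ 1. Any graph with an edge has treewidth ≥ 1, and G has the edge 3–2. Hence tw(G) = 1 exactly.

Treewidth 1.
One optimal decomposition is:
Bags: B1 = {2, 3}  B2 = {0, 2}  B3 = {1, 3}
Tree: B1–B2, B1–B3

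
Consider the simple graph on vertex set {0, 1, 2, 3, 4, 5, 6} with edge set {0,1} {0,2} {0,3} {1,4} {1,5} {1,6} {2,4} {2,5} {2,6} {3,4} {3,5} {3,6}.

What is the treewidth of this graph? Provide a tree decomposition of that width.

The largest bag has 4 vertices, giving width 3; this decomposition certifies tw(G) ≤ 3. For the lower bound: the 4 vertex sets {0,2}, {1,5}, {3}, {6} are disjoint, each induces a connected subgraph, and every pair is joined by at least one edge of G. Contracting each set to a single vertex therefore yields K_{4} as a minor, and since treewidth is minor-monotone, tw(G) ≥ tw(K_{4}) = 3. Therefore the treewidth is 3.

Treewidth 3.
One such decomposition:
Bags: B1 = {0, 1, 2, 3}  B2 = {1, 2, 3, 5}  B3 = {1, 2, 3, 6}  B4 = {1, 2, 3, 4}
Tree: B1–B2, B2–B3, B3–B4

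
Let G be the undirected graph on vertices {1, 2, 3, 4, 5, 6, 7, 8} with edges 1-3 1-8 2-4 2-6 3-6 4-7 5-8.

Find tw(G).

A width-1 tree decomposition is:
Bags: B1 = {5, 8}  B2 = {1, 8}  B3 = {1, 3}  B4 = {3, 6}  B5 = {2, 6}  B6 = {2, 4}  B7 = {4, 7}
Tree: B1–B2, B2–B3, B3–B4, B4–B5, B5–B6, B6–B7
The largest bag has 2 vertices, giving width 1; this decomposition certifies tw(G) ≤ 1. Any graph with an edge has treewidth ≥ 1, and G has the edge 5–8. The upper and lower bounds meet at 1, so that is the treewidth.

1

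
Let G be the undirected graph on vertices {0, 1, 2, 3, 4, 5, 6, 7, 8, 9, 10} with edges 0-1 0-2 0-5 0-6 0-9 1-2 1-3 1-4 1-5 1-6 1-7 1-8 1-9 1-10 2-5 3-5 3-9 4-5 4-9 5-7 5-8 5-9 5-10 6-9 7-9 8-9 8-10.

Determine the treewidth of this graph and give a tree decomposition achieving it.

Treewidth 3.
Bags: B1 = {0, 1, 5, 9}  B2 = {1, 5, 8, 9}  B3 = {1, 4, 5, 9}  B4 = {1, 5, 7, 9}  B5 = {0, 1, 2, 5}  B6 = {0, 1, 6, 9}  B7 = {1, 3, 5, 9}  B8 = {1, 5, 8, 10}
Tree: B1–B2, B1–B3, B1–B4, B1–B5, B1–B6, B4–B7, B2–B8

The largest bag has 4 vertices, giving width 3; this decomposition certifies tw(G) ≤ 3. Conversely, {0, 1, 5, 9} is a clique of size 4, and the vertices of any clique must share a bag in every tree decomposition; so some bag has ≥ 4 vertices and tw(G) ≥ 3. Therefore the treewidth is 3.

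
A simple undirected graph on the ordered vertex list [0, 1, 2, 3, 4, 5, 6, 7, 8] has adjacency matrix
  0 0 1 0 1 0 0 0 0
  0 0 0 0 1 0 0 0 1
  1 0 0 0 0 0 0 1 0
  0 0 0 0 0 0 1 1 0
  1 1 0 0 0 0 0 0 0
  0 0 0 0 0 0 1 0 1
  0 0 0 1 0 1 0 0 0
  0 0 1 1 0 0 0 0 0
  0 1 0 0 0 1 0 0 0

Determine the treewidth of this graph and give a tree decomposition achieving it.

Treewidth 2.
Bags: B1 = {2, 3, 7}  B2 = {0, 2, 3}  B3 = {0, 3, 4}  B4 = {1, 3, 4}  B5 = {1, 3, 8}  B6 = {3, 5, 8}  B7 = {3, 5, 6}
Tree: B1–B2, B2–B3, B3–B4, B4–B5, B5–B6, B6–B7

Each bag holds 3 vertices, so the decomposition has width 2, which upper-bounds the treewidth. The edges 3–7–2–0–4–1–8–5–6–3 form a cycle, so G is not a tree and its treewidth is at least 2. Combining the bounds, tw(G) = 2.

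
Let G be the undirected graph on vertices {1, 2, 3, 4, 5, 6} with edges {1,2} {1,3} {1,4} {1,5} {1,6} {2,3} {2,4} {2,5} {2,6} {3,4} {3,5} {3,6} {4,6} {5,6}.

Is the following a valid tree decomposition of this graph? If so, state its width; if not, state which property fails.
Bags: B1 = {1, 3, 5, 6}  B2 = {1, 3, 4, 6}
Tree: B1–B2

No — vertex 2 appears in no bag.

A tree decomposition must satisfy three properties: every vertex lies in some bag; for every edge, both endpoints lie together in some bag; and for every vertex, the bags containing it form a connected subtree. Here vertex 2 appears in no bag, so the decomposition is invalid.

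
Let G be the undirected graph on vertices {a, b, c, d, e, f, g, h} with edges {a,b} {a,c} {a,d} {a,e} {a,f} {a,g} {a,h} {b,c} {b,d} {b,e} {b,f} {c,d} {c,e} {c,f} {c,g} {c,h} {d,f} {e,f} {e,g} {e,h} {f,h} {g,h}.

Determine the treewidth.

A width-4 tree decomposition is:
Bags: B1 = {a, c, e, f, h}  B2 = {a, b, c, e, f}  B3 = {a, b, c, d, f}  B4 = {a, c, e, g, h}
Tree: B1–B2, B2–B3, B1–B4
Each bag holds 5 vertices, so the decomposition has width 4, which upper-bounds the treewidth. Conversely, {a, c, e, g, h} is a clique of size 5, and the vertices of any clique must share a bag in every tree decomposition; so some bag has ≥ 5 vertices and tw(G) ≥ 4. Therefore the treewidth is 4.

4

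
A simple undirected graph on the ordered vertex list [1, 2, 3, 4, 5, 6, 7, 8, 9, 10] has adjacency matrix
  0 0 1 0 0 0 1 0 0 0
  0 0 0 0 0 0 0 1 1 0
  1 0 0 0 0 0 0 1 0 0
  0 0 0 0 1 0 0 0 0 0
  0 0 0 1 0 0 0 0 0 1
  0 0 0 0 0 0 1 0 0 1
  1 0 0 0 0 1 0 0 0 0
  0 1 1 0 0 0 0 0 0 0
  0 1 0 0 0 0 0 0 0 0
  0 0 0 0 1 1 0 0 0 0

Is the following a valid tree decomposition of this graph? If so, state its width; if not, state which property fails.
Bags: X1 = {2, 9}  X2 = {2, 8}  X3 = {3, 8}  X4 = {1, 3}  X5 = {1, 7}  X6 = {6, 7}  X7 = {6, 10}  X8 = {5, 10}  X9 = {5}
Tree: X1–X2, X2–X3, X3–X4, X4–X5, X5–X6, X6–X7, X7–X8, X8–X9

A tree decomposition must satisfy three properties: every vertex lies in some bag; for every edge, both endpoints lie together in some bag; and for every vertex, the bags containing it form a connected subtree. Here vertex 4 appears in no bag, so the decomposition is invalid.

No — vertex 4 appears in no bag.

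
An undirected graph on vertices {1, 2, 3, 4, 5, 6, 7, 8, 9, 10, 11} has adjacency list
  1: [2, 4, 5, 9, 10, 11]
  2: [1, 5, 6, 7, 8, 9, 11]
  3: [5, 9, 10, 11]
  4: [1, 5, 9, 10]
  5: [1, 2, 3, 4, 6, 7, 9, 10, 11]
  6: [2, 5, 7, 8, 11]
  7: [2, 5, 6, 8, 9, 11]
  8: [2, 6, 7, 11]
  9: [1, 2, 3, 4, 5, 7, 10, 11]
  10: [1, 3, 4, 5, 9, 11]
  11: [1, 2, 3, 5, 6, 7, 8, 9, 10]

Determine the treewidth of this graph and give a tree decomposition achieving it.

Treewidth 4.
Bags: B1 = {1, 5, 9, 10, 11}  B2 = {1, 2, 5, 9, 11}  B3 = {1, 4, 5, 9, 10}  B4 = {2, 5, 7, 9, 11}  B5 = {3, 5, 9, 10, 11}  B6 = {2, 5, 6, 7, 11}  B7 = {2, 6, 7, 8, 11}
Tree: B1–B2, B1–B3, B2–B4, B1–B5, B4–B6, B6–B7

Every bag has size at most 5, so the width is 5 − 1 = 4 and tw(G) ≤ 4. For the lower bound, the 5 vertices {2, 6, 7, 8, 11} are pairwise adjacent, and any tree decomposition puts a clique entirely inside one bag — forcing width ≥ 4. Therefore the treewidth is 4.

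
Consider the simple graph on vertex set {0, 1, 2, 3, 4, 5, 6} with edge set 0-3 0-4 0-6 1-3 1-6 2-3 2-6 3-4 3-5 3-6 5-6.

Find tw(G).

A width-2 tree decomposition is:
Bags: B1 = {2, 3, 6}  B2 = {0, 3, 6}  B3 = {3, 5, 6}  B4 = {1, 3, 6}  B5 = {0, 3, 4}
Tree: B1–B2, B2–B3, B3–B4, B2–B5
Each bag holds 3 vertices, so the decomposition has width 2, which upper-bounds the treewidth. For the lower bound, the 3 vertices {0, 3, 4} are pairwise adjacent, and any tree decomposition puts a clique entirely inside one bag — forcing width ≥ 2. Combining the bounds, tw(G) = 2.

2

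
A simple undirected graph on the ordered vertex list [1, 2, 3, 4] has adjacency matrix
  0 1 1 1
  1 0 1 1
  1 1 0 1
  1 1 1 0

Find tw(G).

3

A width-3 tree decomposition is:
Bags: B1 = {1, 2, 3, 4}
Tree: (single bag)
With just one bag of size 4, the width is 4 − 1 = 3, so tw(G) ≤ 3. For the lower bound, the 4 vertices {1, 2, 3, 4} are pairwise adjacent, and any tree decomposition puts a clique entirely inside one bag — forcing width ≥ 3. Combining the bounds, tw(G) = 3.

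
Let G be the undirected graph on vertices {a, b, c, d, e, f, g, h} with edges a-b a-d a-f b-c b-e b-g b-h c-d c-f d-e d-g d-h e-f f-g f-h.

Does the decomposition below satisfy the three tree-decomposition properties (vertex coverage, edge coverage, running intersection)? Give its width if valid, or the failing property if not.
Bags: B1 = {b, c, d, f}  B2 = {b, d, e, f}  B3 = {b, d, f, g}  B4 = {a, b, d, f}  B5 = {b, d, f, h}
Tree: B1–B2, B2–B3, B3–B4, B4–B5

Yes; width 3.

Vertex coverage: the bags together contain {a, b, c, d, e, f, g, h}, the full vertex set. Edge coverage: each edge of G has both endpoints in at least one bag. Running intersection: for every vertex, the bags containing it form a connected subtree. All three properties hold, so this is a valid tree decomposition of width max|bag| − 1 = 3, and hence tw(G) ≤ 3.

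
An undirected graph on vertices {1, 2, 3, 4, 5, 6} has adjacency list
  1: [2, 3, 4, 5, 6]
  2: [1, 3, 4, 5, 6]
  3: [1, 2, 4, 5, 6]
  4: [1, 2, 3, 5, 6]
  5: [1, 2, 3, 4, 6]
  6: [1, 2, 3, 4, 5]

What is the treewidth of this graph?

5

A width-5 tree decomposition is:
Bags: B1 = {1, 2, 3, 4, 5, 6}
Tree: (single bag)
A single bag containing all 6 vertices is trivially a valid decomposition of width 5. Conversely, {1, 2, 3, 4, 5, 6} is a clique of size 6, and the vertices of any clique must share a bag in every tree decomposition; so some bag has ≥ 6 vertices and tw(G) ≥ 5. Therefore the treewidth is 5.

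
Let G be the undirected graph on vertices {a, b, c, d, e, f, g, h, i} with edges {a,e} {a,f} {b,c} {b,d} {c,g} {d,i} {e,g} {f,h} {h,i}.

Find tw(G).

A width-2 tree decomposition is:
Bags: B1 = {c, e, g}  B2 = {a, c, e}  B3 = {a, c, f}  B4 = {c, f, h}  B5 = {c, h, i}  B6 = {c, d, i}  B7 = {b, c, d}
Tree: B1–B2, B2–B3, B3–B4, B4–B5, B5–B6, B6–B7
The largest bag has 3 vertices, giving width 2; this decomposition certifies tw(G) ≤ 2. Since c–g–e–a–f–h–i–d–b–c is a cycle in G, G is not acyclic. Forests are exactly the graphs of treewidth ≤ 1, so tw(G) ≥ 2. Hence tw(G) = 2 exactly.

2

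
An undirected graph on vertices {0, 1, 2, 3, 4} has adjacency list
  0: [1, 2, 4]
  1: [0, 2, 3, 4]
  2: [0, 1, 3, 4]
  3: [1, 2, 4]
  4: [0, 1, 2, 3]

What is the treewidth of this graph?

3

A width-3 tree decomposition is:
Bags: B1 = {1, 2, 3, 4}  B2 = {0, 1, 2, 4}
Tree: B1–B2
Every bag has size at most 4, so the width is 4 − 1 = 3 and tw(G) ≤ 3. For the lower bound, the 4 vertices {0, 1, 2, 4} are pairwise adjacent, and any tree decomposition puts a clique entirely inside one bag — forcing width ≥ 3. Hence tw(G) = 3 exactly.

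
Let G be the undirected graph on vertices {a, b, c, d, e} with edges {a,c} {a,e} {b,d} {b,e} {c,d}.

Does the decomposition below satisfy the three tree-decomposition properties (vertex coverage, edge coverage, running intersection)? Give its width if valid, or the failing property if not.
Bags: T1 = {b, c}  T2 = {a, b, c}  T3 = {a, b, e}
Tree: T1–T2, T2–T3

No — vertex d appears in no bag.

A tree decomposition must satisfy three properties: every vertex lies in some bag; for every edge, both endpoints lie together in some bag; and for every vertex, the bags containing it form a connected subtree. Here vertex d appears in no bag, so the decomposition is invalid.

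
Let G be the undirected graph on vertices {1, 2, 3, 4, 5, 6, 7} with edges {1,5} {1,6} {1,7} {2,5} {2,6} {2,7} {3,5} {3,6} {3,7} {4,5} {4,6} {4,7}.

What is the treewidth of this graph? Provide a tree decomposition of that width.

Treewidth 3.
One such decomposition:
Bags: B1 = {3, 5, 6, 7}  B2 = {2, 5, 6, 7}  B3 = {1, 5, 6, 7}  B4 = {4, 5, 6, 7}
Tree: B1–B2, B2–B3, B3–B4

Each bag holds 4 vertices, so the decomposition has width 3, which upper-bounds the treewidth. For the lower bound: the 4 vertex sets {3,7}, {2,5}, {6}, {1} are disjoint, each induces a connected subgraph, and every pair is joined by at least one edge of G. Contracting each set to a single vertex therefore yields K_{4} as a minor, and since treewidth is minor-monotone, tw(G) ≥ tw(K_{4}) = 3. Combining the bounds, tw(G) = 3.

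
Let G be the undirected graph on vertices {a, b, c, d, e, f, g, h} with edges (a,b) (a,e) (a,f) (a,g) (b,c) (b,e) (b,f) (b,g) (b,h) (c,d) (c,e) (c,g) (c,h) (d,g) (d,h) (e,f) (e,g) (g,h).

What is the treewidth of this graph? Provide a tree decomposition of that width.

Every bag has size at most 4, so the width is 4 − 1 = 3 and tw(G) ≤ 3. On the other hand G contains the 4-clique {c, d, g, h}. A clique must lie in a single bag of any decomposition, so no decomposition can have width below 3. Combining the bounds, tw(G) = 3.

Treewidth 3.
One optimal decomposition is:
Bags: B1 = {b, c, g, h}  B2 = {c, d, g, h}  B3 = {b, c, e, g}  B4 = {a, b, e, g}  B5 = {a, b, e, f}
Tree: B1–B2, B1–B3, B3–B4, B4–B5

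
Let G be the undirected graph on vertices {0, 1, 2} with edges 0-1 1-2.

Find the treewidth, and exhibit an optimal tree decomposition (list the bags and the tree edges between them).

Treewidth 1.
One such decomposition:
Bags: B1 = {1, 2}  B2 = {0, 1}
Tree: B1–B2

The largest bag has 2 vertices, giving width 1; this decomposition certifies tw(G) ≤ 1. Any graph with an edge has treewidth ≥ 1, and G has the edge 2–1. The upper and lower bounds meet at 1, so that is the treewidth.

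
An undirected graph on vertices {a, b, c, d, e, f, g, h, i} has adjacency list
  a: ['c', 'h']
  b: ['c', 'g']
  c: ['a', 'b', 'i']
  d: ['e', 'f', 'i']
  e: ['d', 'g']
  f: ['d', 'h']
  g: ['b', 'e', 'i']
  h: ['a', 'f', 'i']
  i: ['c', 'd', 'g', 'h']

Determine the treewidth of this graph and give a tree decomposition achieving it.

Every bag has size at most 4, so the width is 4 − 1 = 3 and tw(G) ≤ 3. For the lower bound: the 4 vertex sets {d,e,f}, {h}, {i}, {a,b,c,g} are disjoint, each induces a connected subgraph, and every pair is joined by at least one edge of G. Contracting each set to a single vertex therefore yields K_{4} as a minor, and since treewidth is minor-monotone, tw(G) ≥ tw(K_{4}) = 3. Hence tw(G) = 3 exactly.

Treewidth 3.
One such decomposition:
Bags: B1 = {d, e, f, h}  B2 = {d, e, h, i}  B3 = {e, g, h, i}  B4 = {a, g, h, i}  B5 = {a, c, g, i}  B6 = {a, b, c, g}
Tree: B1–B2, B2–B3, B3–B4, B4–B5, B5–B6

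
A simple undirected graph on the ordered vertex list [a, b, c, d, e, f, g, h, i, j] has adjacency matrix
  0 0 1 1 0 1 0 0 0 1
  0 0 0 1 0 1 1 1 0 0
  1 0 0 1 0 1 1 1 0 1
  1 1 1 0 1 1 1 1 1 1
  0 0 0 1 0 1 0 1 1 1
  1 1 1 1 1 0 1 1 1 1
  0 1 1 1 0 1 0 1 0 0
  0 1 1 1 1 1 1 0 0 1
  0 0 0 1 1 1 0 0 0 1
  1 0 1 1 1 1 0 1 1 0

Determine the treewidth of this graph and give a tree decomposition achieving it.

Each bag holds 5 vertices, so the decomposition has width 4, which upper-bounds the treewidth. For the lower bound, the 5 vertices {c, d, f, g, h} are pairwise adjacent, and any tree decomposition puts a clique entirely inside one bag — forcing width ≥ 4. Therefore the treewidth is 4.

Treewidth 4.
One optimal decomposition is:
Bags: B1 = {c, d, f, g, h}  B2 = {b, d, f, g, h}  B3 = {c, d, f, h, j}  B4 = {a, c, d, f, j}  B5 = {d, e, f, h, j}  B6 = {d, e, f, i, j}
Tree: B1–B2, B1–B3, B3–B4, B3–B5, B5–B6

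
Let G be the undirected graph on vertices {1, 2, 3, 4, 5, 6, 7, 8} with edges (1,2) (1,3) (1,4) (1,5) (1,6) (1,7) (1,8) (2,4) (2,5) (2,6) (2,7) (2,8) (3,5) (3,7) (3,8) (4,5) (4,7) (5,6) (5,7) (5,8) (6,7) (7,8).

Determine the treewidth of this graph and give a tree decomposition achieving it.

Treewidth 4.
One optimal decomposition is:
Bags: B1 = {1, 2, 5, 7, 8}  B2 = {1, 3, 5, 7, 8}  B3 = {1, 2, 5, 6, 7}  B4 = {1, 2, 4, 5, 7}
Tree: B1–B2, B1–B3, B1–B4

The largest bag has 5 vertices, giving width 4; this decomposition certifies tw(G) ≤ 4. For the lower bound, the 5 vertices {1, 2, 5, 7, 8} are pairwise adjacent, and any tree decomposition puts a clique entirely inside one bag — forcing width ≥ 4. Therefore the treewidth is 4.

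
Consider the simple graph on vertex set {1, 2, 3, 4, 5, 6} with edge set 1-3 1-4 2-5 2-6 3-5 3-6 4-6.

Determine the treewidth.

2

A width-2 tree decomposition is:
Bags: B1 = {2, 3, 5}  B2 = {2, 3, 6}  B3 = {1, 3, 6}  B4 = {1, 4, 6}
Tree: B1–B2, B2–B3, B3–B4
Each bag holds 3 vertices, so the decomposition has width 2, which upper-bounds the treewidth. For the lower bound, G contains the cycle 5–2–6–3–5, so G is not a forest; only forests have treewidth ≤ 1, hence tw(G) ≥ 2. Hence tw(G) = 2 exactly.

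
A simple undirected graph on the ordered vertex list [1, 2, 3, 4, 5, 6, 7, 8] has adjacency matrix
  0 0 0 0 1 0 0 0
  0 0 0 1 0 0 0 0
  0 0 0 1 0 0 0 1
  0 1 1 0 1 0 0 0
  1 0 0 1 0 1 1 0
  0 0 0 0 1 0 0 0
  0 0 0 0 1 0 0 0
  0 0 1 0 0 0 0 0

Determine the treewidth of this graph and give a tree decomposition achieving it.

The largest bag has 2 vertices, giving width 1; this decomposition certifies tw(G) ≤ 1. Since G has at least one edge (e.g. 3–8), it is not an edgeless graph, so tw(G) ≥ 1. Therefore the treewidth is 1.

Treewidth 1.
One such decomposition:
Bags: B1 = {3, 8}  B2 = {3, 4}  B3 = {4, 5}  B4 = {1, 5}  B5 = {5, 7}  B6 = {2, 4}  B7 = {5, 6}
Tree: B1–B2, B2–B3, B3–B4, B3–B5, B2–B6, B3–B7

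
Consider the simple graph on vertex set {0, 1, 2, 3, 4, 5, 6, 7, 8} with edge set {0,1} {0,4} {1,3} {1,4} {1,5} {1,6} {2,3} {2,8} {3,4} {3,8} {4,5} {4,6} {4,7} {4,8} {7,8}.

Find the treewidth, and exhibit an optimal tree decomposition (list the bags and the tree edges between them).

The largest bag has 3 vertices, giving width 2; this decomposition certifies tw(G) ≤ 2. Conversely, {2, 3, 8} is a clique of size 3, and the vertices of any clique must share a bag in every tree decomposition; so some bag has ≥ 3 vertices and tw(G) ≥ 2. Hence tw(G) = 2 exactly.

Treewidth 2.
One such decomposition:
Bags: B1 = {0, 1, 4}  B2 = {1, 3, 4}  B3 = {3, 4, 8}  B4 = {1, 4, 5}  B5 = {2, 3, 8}  B6 = {4, 7, 8}  B7 = {1, 4, 6}
Tree: B1–B2, B2–B3, B2–B4, B3–B5, B3–B6, B1–B7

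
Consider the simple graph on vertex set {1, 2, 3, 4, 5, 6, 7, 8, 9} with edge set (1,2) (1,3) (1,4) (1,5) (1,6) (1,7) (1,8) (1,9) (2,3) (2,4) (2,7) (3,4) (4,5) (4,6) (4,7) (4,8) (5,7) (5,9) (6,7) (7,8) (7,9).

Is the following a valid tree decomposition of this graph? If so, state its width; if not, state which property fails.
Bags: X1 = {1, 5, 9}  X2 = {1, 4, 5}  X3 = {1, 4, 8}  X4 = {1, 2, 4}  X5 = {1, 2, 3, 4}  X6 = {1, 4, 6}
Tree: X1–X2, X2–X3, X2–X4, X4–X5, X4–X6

No — vertex 7 appears in no bag.

A tree decomposition must satisfy three properties: every vertex lies in some bag; for every edge, both endpoints lie together in some bag; and for every vertex, the bags containing it form a connected subtree. Here vertex 7 appears in no bag, so the decomposition is invalid.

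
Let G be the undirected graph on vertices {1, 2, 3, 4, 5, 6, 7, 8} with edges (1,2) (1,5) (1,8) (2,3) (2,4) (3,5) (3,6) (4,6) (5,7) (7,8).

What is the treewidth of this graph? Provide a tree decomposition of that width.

Treewidth 2.
One such decomposition:
Bags: B1 = {5, 7, 8}  B2 = {1, 5, 8}  B3 = {1, 3, 5}  B4 = {1, 2, 3}  B5 = {2, 3, 6}  B6 = {2, 4, 6}
Tree: B1–B2, B2–B3, B3–B4, B4–B5, B5–B6

The largest bag has 3 vertices, giving width 2; this decomposition certifies tw(G) ≤ 2. The edges 7–8–1–5–7 form a cycle, so G is not a tree and its treewidth is at least 2. Hence tw(G) = 2 exactly.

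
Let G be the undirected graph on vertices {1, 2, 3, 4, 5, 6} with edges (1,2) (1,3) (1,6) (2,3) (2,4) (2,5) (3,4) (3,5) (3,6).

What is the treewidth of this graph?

A width-2 tree decomposition is:
Bags: B1 = {2, 3, 5}  B2 = {1, 2, 3}  B3 = {2, 3, 4}  B4 = {1, 3, 6}
Tree: B1–B2, B2–B3, B2–B4
The largest bag has 3 vertices, giving width 2; this decomposition certifies tw(G) ≤ 2. Conversely, {1, 2, 3} is a clique of size 3, and the vertices of any clique must share a bag in every tree decomposition; so some bag has ≥ 3 vertices and tw(G) ≥ 2. Combining the bounds, tw(G) = 2.

2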